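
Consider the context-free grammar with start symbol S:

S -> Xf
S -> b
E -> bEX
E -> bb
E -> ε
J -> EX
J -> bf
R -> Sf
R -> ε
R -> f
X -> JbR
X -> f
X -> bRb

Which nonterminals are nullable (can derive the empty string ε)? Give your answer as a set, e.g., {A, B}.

{E, R}

Directly nullable (have an ε-rule): {E, R}.
Not nullable: J, S, X — each has a terminal in every rule's right-hand side or depends on a non-nullable symbol.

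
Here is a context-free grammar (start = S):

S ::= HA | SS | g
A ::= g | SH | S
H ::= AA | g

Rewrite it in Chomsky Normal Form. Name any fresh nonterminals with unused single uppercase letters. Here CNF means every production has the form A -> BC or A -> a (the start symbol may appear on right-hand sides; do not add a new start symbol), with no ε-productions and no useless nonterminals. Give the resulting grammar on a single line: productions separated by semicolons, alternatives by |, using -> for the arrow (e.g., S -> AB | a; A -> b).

S -> g | HA | SS; A -> g | HA | SH | SS; H -> g | AA

No ε-productions.
After unit-elimination: S -> g | HA | SS; A -> g | HA | SH | SS; H -> g | AA.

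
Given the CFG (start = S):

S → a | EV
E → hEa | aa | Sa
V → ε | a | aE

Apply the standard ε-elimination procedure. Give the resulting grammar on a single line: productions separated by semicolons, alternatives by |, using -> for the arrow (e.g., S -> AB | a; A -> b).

S -> E | a | EV; E -> Sa | aa | hEa; V -> a | aE

Nullable set: {V}.
S -> EV: V nullable, giving E | EV.
Drop V -> ε.
Unchanged (no nullable symbols): S -> a; E -> Sa; E -> aa; E -> hEa; V -> a; V -> aE.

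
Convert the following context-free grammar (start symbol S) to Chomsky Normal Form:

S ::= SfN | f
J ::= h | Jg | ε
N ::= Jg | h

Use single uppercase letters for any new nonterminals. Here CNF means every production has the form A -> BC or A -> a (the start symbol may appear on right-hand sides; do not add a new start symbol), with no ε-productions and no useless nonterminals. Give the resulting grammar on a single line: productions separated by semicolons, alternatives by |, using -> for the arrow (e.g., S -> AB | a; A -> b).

Nullable: {J}; after ε-elimination: S -> f | SfN; J -> g | h | Jg; N -> g | h | Jg.
No unit productions to eliminate.
TERM: introduce B -> f, A -> g and substitute in every rule of length ≥2.
BIN: S -> SBN becomes S -> SC, C -> BN.

S -> f | SC; A -> g; B -> f; C -> BN; J -> g | h | JA; N -> g | h | JA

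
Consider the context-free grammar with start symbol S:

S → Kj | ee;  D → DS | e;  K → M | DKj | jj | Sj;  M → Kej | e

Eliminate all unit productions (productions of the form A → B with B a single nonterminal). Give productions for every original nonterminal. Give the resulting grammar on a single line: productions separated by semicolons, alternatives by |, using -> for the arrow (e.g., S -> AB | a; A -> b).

S -> Kj | ee; D -> e | DS; K -> e | Sj | jj | DKj | Kej; M -> e | Kej

Unit productions: K->M.
Unit pairs (A ⇒* B via units): (K,M).
S: inherits non-unit rules of {S} → Kj | ee.
D: inherits non-unit rules of {D} → DS | e.
K: inherits non-unit rules of {K, M} → DKj | Kej | Sj | e | jj.
M: inherits non-unit rules of {M} → Kej | e.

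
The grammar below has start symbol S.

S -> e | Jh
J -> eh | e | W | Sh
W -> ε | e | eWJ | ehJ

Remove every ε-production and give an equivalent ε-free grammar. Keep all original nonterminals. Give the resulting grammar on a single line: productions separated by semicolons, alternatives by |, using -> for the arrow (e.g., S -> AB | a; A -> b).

Nullable set: {J, W}.
S -> Jh: J nullable, giving Jh | h.
J -> W: W nullable, giving W.
Drop W -> ε.
W -> eWJ: W, J nullable, giving e | eJ | eW | eWJ.
W -> ehJ: J nullable, giving eh | ehJ.
Unchanged (no nullable symbols): S -> e; J -> Sh; J -> e; J -> eh; W -> e.

S -> e | h | Jh; J -> W | e | Sh | eh; W -> e | eJ | eW | eh | eWJ | ehJ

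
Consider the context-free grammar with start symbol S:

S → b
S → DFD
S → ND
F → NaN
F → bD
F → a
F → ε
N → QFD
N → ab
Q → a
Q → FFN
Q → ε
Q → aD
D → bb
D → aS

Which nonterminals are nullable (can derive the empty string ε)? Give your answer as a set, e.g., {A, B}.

{F, Q}

Directly nullable (have an ε-rule): {F, Q}.
Not nullable: D, N, S — each has a terminal in every rule's right-hand side or depends on a non-nullable symbol.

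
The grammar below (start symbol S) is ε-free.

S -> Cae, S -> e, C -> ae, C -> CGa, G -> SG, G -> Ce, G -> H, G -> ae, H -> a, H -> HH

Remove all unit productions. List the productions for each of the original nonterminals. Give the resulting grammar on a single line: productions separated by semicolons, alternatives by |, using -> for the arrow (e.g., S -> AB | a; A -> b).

Unit productions: G->H.
Unit pairs (A ⇒* B via units): (G,H).
S: inherits non-unit rules of {S} → Cae | e.
C: inherits non-unit rules of {C} → CGa | ae.
G: inherits non-unit rules of {G, H} → Ce | HH | SG | a | ae.
H: inherits non-unit rules of {H} → HH | a.

S -> e | Cae; C -> ae | CGa; G -> a | Ce | HH | SG | ae; H -> a | HH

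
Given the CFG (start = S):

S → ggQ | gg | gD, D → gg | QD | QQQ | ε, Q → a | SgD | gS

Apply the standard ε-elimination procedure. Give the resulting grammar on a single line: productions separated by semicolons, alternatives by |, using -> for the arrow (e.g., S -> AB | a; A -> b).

S -> g | gD | gg | ggQ; D -> Q | QD | gg | QQQ; Q -> a | Sg | gS | SgD

Nullable set: {D}.
S -> gD: D nullable, giving g | gD.
Drop D -> ε.
D -> QD: D nullable, giving Q | QD.
Q -> SgD: D nullable, giving Sg | SgD.
Unchanged (no nullable symbols): S -> gg; S -> ggQ; D -> QQQ; D -> gg; Q -> a; Q -> gS.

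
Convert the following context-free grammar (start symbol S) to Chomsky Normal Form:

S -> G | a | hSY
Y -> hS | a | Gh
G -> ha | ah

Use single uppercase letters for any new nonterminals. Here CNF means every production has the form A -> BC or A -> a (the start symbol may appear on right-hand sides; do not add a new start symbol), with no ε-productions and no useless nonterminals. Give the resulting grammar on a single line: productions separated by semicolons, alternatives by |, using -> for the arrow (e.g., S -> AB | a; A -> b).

No ε-productions.
After unit-elimination: S -> a | ah | ha | hSY; G -> ah | ha; Y -> a | Gh | hS.
TERM: introduce A -> a, B -> h and substitute in every rule of length ≥2.
BIN: S -> BSY becomes S -> BC, C -> SY.

S -> a | AB | BA | BC; A -> a; B -> h; C -> SY; G -> AB | BA; Y -> a | BS | GB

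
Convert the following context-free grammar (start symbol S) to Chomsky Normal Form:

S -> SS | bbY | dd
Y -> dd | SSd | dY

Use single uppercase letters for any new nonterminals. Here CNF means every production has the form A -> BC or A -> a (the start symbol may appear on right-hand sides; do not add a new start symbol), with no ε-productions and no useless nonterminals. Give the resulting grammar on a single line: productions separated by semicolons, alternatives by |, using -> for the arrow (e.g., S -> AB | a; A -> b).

S -> AC | BB | SS; A -> b; B -> d; C -> AY; D -> SB; Y -> BB | BY | SD

No ε-productions.
No unit productions to eliminate.
TERM: introduce A -> b, B -> d and substitute in every rule of length ≥2.
BIN: S -> AAY becomes S -> AC, C -> AY; Y -> SSB becomes Y -> SD, D -> SB.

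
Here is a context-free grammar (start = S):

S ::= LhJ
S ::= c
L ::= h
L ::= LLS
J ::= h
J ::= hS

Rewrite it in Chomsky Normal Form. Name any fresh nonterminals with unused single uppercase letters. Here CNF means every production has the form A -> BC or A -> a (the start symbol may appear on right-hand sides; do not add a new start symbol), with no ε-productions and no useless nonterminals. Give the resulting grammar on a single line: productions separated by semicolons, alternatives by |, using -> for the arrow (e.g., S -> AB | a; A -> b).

No ε-productions.
No unit productions to eliminate.
TERM: introduce A -> h and substitute in every rule of length ≥2.
BIN: L -> LLS becomes L -> LB, B -> LS; S -> LAJ becomes S -> LC, C -> AJ.

S -> c | LC; A -> h; B -> LS; C -> AJ; J -> h | AS; L -> h | LB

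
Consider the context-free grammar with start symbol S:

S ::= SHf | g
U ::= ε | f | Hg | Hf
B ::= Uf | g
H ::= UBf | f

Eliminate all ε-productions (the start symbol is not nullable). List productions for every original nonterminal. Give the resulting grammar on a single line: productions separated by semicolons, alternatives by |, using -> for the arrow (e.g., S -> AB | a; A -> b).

Nullable set: {U}.
B -> Uf: U nullable, giving Uf | f.
H -> UBf: U nullable, giving Bf | UBf.
Drop U -> ε.
Unchanged (no nullable symbols): S -> SHf; S -> g; B -> g; H -> f; U -> Hf; U -> Hg; U -> f.

S -> g | SHf; B -> f | g | Uf; H -> f | Bf | UBf; U -> f | Hf | Hg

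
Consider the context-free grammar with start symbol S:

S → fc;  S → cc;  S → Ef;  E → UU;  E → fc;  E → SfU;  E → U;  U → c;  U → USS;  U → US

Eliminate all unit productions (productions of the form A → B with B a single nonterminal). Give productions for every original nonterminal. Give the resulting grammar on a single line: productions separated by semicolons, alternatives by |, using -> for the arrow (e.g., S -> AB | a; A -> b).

Unit productions: E->U.
Unit pairs (A ⇒* B via units): (E,U).
S: inherits non-unit rules of {S} → Ef | cc | fc.
E: inherits non-unit rules of {E, U} → SfU | US | USS | UU | c | fc.
U: inherits non-unit rules of {U} → US | USS | c.

S -> Ef | cc | fc; E -> c | US | UU | fc | SfU | USS; U -> c | US | USS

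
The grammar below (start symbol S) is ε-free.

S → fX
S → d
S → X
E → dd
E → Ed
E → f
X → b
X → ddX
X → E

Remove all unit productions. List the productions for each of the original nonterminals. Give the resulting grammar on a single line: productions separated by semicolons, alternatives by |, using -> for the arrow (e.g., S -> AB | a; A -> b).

S -> b | d | f | Ed | dd | fX | ddX; E -> f | Ed | dd; X -> b | f | Ed | dd | ddX

Unit productions: S->X, X->E.
Unit pairs (A ⇒* B via units): (S,E), (S,X), (X,E).
S: inherits non-unit rules of {E, S, X} → Ed | b | d | dd | ddX | f | fX.
E: inherits non-unit rules of {E} → Ed | dd | f.
X: inherits non-unit rules of {E, X} → Ed | b | dd | ddX | f.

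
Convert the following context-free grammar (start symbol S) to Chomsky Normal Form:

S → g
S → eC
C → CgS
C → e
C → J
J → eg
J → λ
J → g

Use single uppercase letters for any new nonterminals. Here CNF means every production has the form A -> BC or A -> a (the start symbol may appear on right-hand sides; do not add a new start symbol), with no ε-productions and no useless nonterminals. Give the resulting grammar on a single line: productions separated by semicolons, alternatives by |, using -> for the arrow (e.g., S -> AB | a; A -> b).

S -> e | g | BC; A -> g; B -> e; C -> e | g | AS | BA | CD; D -> AS

Nullable: {C, J}; after ε-elimination: S -> e | g | eC; C -> J | e | gS | CgS; J -> g | eg.
After unit-elimination: S -> e | g | eC; C -> e | g | eg | gS | CgS; J -> g | eg.
TERM: introduce B -> e, A -> g and substitute in every rule of length ≥2.
BIN: C -> CAS becomes C -> CD, D -> AS.
Drop unreachable/unproductive: J.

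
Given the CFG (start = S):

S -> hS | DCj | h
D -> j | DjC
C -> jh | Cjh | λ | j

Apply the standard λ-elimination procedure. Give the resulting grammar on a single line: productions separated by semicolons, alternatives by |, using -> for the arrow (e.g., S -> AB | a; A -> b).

Nullable set: {C}.
S -> DCj: C nullable, giving DCj | Dj.
Drop C -> λ.
C -> Cjh: C nullable, giving Cjh | jh.
D -> DjC: C nullable, giving Dj | DjC.
Unchanged (no nullable symbols): S -> h; S -> hS; C -> j; C -> jh; D -> j.

S -> h | Dj | hS | DCj; C -> j | jh | Cjh; D -> j | Dj | DjC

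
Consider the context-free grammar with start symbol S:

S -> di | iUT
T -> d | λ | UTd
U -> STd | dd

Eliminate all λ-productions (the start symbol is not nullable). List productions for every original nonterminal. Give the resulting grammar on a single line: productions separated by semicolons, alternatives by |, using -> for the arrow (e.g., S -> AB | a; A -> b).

S -> di | iU | iUT; T -> d | Ud | UTd; U -> Sd | dd | STd

Nullable set: {T}.
S -> iUT: T nullable, giving iU | iUT.
Drop T -> λ.
T -> UTd: T nullable, giving UTd | Ud.
U -> STd: T nullable, giving STd | Sd.
Unchanged (no nullable symbols): S -> di; T -> d; U -> dd.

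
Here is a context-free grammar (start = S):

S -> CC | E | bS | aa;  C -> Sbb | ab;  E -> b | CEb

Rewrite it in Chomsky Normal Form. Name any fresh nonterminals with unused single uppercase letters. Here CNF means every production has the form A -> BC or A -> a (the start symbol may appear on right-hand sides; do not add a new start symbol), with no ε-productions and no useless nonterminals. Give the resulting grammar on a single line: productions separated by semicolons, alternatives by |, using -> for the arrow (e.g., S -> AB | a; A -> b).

S -> b | AS | BB | CC | CG; A -> b; B -> a; C -> BA | SD; D -> AA; E -> b | CF; F -> EA; G -> EA

No ε-productions.
After unit-elimination: S -> b | CC | aa | bS | CEb; C -> ab | Sbb; E -> b | CEb.
TERM: introduce B -> a, A -> b and substitute in every rule of length ≥2.
BIN: C -> SAA becomes C -> SD, D -> AA; E -> CEA becomes E -> CF, F -> EA; S -> CEA becomes S -> CG, G -> EA.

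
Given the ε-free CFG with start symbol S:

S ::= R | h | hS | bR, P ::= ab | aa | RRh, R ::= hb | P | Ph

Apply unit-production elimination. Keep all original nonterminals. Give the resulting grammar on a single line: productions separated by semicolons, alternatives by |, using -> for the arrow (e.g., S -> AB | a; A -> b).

S -> h | Ph | aa | ab | bR | hS | hb | RRh; P -> aa | ab | RRh; R -> Ph | aa | ab | hb | RRh

Unit productions: R->P, S->R.
Unit pairs (A ⇒* B via units): (R,P), (S,P), (S,R).
S: inherits non-unit rules of {P, R, S} → Ph | RRh | aa | ab | bR | h | hS | hb.
P: inherits non-unit rules of {P} → RRh | aa | ab.
R: inherits non-unit rules of {P, R} → Ph | RRh | aa | ab | hb.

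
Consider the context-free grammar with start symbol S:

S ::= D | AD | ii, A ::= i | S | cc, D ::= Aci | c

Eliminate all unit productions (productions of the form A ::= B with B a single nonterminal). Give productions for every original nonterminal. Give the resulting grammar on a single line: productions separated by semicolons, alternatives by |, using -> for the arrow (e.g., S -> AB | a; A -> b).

Unit productions: A->S, S->D.
Unit pairs (A ⇒* B via units): (A,D), (A,S), (S,D).
S: inherits non-unit rules of {D, S} → AD | Aci | c | ii.
A: inherits non-unit rules of {A, D, S} → AD | Aci | c | cc | i | ii.
D: inherits non-unit rules of {D} → Aci | c.

S -> c | AD | ii | Aci; A -> c | i | AD | cc | ii | Aci; D -> c | Aci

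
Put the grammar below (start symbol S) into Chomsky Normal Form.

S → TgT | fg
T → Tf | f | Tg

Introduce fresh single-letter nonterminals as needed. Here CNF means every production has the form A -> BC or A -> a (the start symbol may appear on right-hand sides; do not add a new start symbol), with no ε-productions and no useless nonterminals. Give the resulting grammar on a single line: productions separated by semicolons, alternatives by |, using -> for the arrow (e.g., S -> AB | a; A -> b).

S -> BA | TC; A -> g; B -> f; C -> AT; T -> f | TA | TB

No ε-productions.
No unit productions to eliminate.
TERM: introduce B -> f, A -> g and substitute in every rule of length ≥2.
BIN: S -> TAT becomes S -> TC, C -> AT.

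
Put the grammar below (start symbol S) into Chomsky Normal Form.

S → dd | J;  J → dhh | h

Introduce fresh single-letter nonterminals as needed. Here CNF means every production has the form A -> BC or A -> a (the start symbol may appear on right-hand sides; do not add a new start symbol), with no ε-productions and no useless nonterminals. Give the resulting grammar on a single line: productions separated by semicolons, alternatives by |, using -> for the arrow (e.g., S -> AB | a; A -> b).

No ε-productions.
After unit-elimination: S -> h | dd | dhh; J -> h | dhh.
TERM: introduce A -> d, B -> h and substitute in every rule of length ≥2.
BIN: J -> ABB becomes J -> AC, C -> BB; S -> ABB becomes S -> AD, D -> BB.
Drop unreachable/unproductive: J.

S -> h | AA | AD; A -> d; B -> h; D -> BB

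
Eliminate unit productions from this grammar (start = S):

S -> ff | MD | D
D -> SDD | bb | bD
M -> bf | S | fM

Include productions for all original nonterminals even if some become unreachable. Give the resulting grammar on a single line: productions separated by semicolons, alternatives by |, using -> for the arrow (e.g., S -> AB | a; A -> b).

S -> MD | bD | bb | ff | SDD; D -> bD | bb | SDD; M -> MD | bD | bb | bf | fM | ff | SDD

Unit productions: M->S, S->D.
Unit pairs (A ⇒* B via units): (M,D), (M,S), (S,D).
S: inherits non-unit rules of {D, S} → MD | SDD | bD | bb | ff.
D: inherits non-unit rules of {D} → SDD | bD | bb.
M: inherits non-unit rules of {D, M, S} → MD | SDD | bD | bb | bf | fM | ff.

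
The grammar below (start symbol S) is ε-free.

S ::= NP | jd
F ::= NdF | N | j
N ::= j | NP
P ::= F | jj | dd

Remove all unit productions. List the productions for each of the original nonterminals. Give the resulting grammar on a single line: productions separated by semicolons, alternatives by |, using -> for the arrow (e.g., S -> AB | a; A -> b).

S -> NP | jd; F -> j | NP | NdF; N -> j | NP; P -> j | NP | dd | jj | NdF

Unit productions: F->N, P->F.
Unit pairs (A ⇒* B via units): (F,N), (P,F), (P,N).
S: inherits non-unit rules of {S} → NP | jd.
F: inherits non-unit rules of {F, N} → NP | NdF | j.
N: inherits non-unit rules of {N} → NP | j.
P: inherits non-unit rules of {F, N, P} → NP | NdF | dd | j | jj.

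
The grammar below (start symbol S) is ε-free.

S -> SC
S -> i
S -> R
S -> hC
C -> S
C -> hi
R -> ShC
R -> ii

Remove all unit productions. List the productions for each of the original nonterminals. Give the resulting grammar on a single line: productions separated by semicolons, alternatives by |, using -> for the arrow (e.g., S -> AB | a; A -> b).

Unit productions: C->S, S->R.
Unit pairs (A ⇒* B via units): (C,R), (C,S), (S,R).
S: inherits non-unit rules of {R, S} → SC | ShC | hC | i | ii.
C: inherits non-unit rules of {C, R, S} → SC | ShC | hC | hi | i | ii.
R: inherits non-unit rules of {R} → ShC | ii.

S -> i | SC | hC | ii | ShC; C -> i | SC | hC | hi | ii | ShC; R -> ii | ShC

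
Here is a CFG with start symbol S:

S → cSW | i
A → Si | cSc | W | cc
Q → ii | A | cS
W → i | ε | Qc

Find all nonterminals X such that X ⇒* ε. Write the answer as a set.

Directly nullable (have an ε-rule): {W}.
A is nullable via A -> W (every symbol on the right is already known nullable).
Q is nullable via Q -> A (every symbol on the right is already known nullable).
Not nullable: S — each has a terminal in every rule's right-hand side or depends on a non-nullable symbol.

{A, Q, W}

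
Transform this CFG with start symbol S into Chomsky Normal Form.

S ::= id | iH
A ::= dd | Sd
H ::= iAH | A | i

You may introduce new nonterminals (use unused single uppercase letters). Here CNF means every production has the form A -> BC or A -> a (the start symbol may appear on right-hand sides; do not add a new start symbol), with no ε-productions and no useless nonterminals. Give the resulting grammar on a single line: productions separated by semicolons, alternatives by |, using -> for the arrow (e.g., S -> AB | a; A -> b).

No ε-productions.
After unit-elimination: S -> iH | id; A -> Sd | dd; H -> i | Sd | dd | iAH.
TERM: introduce B -> d, C -> i and substitute in every rule of length ≥2.
BIN: H -> CAH becomes H -> CD, D -> AH.

S -> CB | CH; A -> BB | SB; B -> d; C -> i; D -> AH; H -> i | BB | CD | SB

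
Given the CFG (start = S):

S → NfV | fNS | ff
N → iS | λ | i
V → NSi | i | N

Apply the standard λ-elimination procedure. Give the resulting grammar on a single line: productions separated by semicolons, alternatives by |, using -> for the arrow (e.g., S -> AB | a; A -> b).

Nullable set: {N, V}.
S -> NfV: N, V nullable, giving Nf | NfV | f | fV.
S -> fNS: N nullable, giving fNS | fS.
Drop N -> λ.
V -> N: N nullable, giving N.
V -> NSi: N nullable, giving NSi | Si.
Unchanged (no nullable symbols): S -> ff; N -> i; N -> iS; V -> i.

S -> f | Nf | fS | fV | ff | NfV | fNS; N -> i | iS; V -> N | i | Si | NSi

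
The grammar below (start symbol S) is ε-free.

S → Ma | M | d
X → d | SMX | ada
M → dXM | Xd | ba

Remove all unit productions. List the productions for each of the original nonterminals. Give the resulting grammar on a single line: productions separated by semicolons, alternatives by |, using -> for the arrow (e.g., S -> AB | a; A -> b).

Unit productions: S->M.
Unit pairs (A ⇒* B via units): (S,M).
S: inherits non-unit rules of {M, S} → Ma | Xd | ba | d | dXM.
M: inherits non-unit rules of {M} → Xd | ba | dXM.
X: inherits non-unit rules of {X} → SMX | ada | d.

S -> d | Ma | Xd | ba | dXM; M -> Xd | ba | dXM; X -> d | SMX | ada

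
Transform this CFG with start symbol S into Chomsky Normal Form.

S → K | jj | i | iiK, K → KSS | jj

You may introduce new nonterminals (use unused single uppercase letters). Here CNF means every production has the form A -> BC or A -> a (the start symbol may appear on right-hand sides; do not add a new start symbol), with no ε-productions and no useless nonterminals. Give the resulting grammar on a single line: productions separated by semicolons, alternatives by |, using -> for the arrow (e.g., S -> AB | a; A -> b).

S -> i | AA | BD | KE; A -> j; B -> i; C -> SS; D -> BK; E -> SS; K -> AA | KC

No ε-productions.
After unit-elimination: S -> i | jj | KSS | iiK; K -> jj | KSS.
TERM: introduce B -> i, A -> j and substitute in every rule of length ≥2.
BIN: K -> KSS becomes K -> KC, C -> SS; S -> BBK becomes S -> BD, D -> BK; S -> KSS becomes S -> KE, E -> SS.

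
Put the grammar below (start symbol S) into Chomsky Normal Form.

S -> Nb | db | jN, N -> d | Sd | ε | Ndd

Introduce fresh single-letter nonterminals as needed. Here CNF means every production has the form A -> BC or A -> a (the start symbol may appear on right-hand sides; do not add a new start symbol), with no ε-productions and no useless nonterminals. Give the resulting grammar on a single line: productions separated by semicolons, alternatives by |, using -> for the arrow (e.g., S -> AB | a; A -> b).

Nullable: {N}; after ε-elimination: S -> b | j | Nb | db | jN; N -> d | Sd | dd | Ndd.
No unit productions to eliminate.
TERM: introduce B -> b, A -> d, C -> j and substitute in every rule of length ≥2.
BIN: N -> NAA becomes N -> ND, D -> AA.

S -> b | j | AB | CN | NB; A -> d; B -> b; C -> j; D -> AA; N -> d | AA | ND | SA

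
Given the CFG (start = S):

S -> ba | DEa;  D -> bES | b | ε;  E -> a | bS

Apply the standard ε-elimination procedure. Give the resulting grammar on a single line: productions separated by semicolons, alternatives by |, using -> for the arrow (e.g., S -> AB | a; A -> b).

S -> Ea | ba | DEa; D -> b | bES; E -> a | bS

Nullable set: {D}.
S -> DEa: D nullable, giving DEa | Ea.
Drop D -> ε.
Unchanged (no nullable symbols): S -> ba; D -> b; D -> bES; E -> a; E -> bS.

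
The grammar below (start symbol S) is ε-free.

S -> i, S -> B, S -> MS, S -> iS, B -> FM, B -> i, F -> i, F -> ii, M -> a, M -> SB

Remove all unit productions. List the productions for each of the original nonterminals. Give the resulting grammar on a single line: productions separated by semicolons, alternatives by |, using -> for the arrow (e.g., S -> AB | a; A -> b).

S -> i | FM | MS | iS; B -> i | FM; F -> i | ii; M -> a | SB

Unit productions: S->B.
Unit pairs (A ⇒* B via units): (S,B).
S: inherits non-unit rules of {B, S} → FM | MS | i | iS.
B: inherits non-unit rules of {B} → FM | i.
F: inherits non-unit rules of {F} → i | ii.
M: inherits non-unit rules of {M} → SB | a.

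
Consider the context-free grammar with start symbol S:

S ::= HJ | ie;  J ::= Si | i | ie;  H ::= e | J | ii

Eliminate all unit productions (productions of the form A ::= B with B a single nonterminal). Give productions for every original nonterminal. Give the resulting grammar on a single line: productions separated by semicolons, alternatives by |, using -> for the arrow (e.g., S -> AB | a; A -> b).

S -> HJ | ie; H -> e | i | Si | ie | ii; J -> i | Si | ie

Unit productions: H->J.
Unit pairs (A ⇒* B via units): (H,J).
S: inherits non-unit rules of {S} → HJ | ie.
H: inherits non-unit rules of {H, J} → Si | e | i | ie | ii.
J: inherits non-unit rules of {J} → Si | i | ie.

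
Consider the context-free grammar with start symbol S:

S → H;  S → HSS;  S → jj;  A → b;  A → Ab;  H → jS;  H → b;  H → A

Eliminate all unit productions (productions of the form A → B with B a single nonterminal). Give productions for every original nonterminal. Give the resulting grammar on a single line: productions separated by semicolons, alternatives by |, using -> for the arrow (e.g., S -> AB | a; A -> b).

Unit productions: H->A, S->H.
Unit pairs (A ⇒* B via units): (H,A), (S,A), (S,H).
S: inherits non-unit rules of {A, H, S} → Ab | HSS | b | jS | jj.
A: inherits non-unit rules of {A} → Ab | b.
H: inherits non-unit rules of {A, H} → Ab | b | jS.

S -> b | Ab | jS | jj | HSS; A -> b | Ab; H -> b | Ab | jS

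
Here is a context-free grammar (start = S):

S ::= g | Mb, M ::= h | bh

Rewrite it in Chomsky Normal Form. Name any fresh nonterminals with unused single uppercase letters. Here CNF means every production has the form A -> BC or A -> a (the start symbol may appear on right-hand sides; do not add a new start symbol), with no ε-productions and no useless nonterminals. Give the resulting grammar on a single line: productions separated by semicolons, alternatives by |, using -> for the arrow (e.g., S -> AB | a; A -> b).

No ε-productions.
No unit productions to eliminate.
TERM: introduce A -> b, B -> h and substitute in every rule of length ≥2.

S -> g | MA; A -> b; B -> h; M -> h | AB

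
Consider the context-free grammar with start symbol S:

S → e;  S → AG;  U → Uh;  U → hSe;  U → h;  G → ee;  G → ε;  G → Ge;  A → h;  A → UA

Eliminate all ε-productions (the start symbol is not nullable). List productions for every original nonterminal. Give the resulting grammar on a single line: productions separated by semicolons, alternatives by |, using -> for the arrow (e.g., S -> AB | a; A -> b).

Nullable set: {G}.
S -> AG: G nullable, giving A | AG.
Drop G -> ε.
G -> Ge: G nullable, giving Ge | e.
Unchanged (no nullable symbols): S -> e; A -> UA; A -> h; G -> ee; U -> Uh; U -> h; U -> hSe.

S -> A | e | AG; A -> h | UA; G -> e | Ge | ee; U -> h | Uh | hSe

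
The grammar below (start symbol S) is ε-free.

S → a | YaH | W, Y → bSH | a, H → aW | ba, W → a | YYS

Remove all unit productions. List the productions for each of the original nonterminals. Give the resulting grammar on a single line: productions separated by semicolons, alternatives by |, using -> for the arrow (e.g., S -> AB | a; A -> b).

Unit productions: S->W.
Unit pairs (A ⇒* B via units): (S,W).
S: inherits non-unit rules of {S, W} → YYS | YaH | a.
H: inherits non-unit rules of {H} → aW | ba.
W: inherits non-unit rules of {W} → YYS | a.
Y: inherits non-unit rules of {Y} → a | bSH.

S -> a | YYS | YaH; H -> aW | ba; W -> a | YYS; Y -> a | bSH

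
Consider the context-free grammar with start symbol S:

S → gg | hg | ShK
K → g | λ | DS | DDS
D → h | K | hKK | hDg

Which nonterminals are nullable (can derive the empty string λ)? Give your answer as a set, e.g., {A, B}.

Directly nullable (have an ε-rule): {K}.
D is nullable via D -> K (every symbol on the right is already known nullable).
Not nullable: S — each has a terminal in every rule's right-hand side or depends on a non-nullable symbol.

{D, K}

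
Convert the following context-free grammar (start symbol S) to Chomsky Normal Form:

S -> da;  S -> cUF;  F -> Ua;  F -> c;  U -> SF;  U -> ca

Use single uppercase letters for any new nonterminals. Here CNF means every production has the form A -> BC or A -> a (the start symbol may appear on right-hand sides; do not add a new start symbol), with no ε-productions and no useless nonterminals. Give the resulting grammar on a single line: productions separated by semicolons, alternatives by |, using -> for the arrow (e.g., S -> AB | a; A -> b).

No ε-productions.
No unit productions to eliminate.
TERM: introduce A -> a, B -> c, C -> d and substitute in every rule of length ≥2.
BIN: S -> BUF becomes S -> BD, D -> UF.

S -> BD | CA; A -> a; B -> c; C -> d; D -> UF; F -> c | UA; U -> BA | SF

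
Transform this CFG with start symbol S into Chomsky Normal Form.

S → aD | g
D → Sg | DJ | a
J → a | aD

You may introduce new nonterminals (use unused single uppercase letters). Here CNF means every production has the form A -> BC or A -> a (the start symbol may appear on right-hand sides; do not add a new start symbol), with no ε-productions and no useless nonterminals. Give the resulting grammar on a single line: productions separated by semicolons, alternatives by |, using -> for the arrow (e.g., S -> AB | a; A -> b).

S -> g | BD; A -> g; B -> a; D -> a | DJ | SA; J -> a | BD

No ε-productions.
No unit productions to eliminate.
TERM: introduce B -> a, A -> g and substitute in every rule of length ≥2.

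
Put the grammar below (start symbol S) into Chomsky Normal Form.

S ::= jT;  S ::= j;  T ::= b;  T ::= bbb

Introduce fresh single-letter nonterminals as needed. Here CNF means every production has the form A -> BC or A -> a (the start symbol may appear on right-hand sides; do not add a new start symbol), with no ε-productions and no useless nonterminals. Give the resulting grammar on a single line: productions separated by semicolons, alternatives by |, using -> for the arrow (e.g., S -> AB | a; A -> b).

No ε-productions.
No unit productions to eliminate.
TERM: introduce B -> b, A -> j and substitute in every rule of length ≥2.
BIN: T -> BBB becomes T -> BC, C -> BB.

S -> j | AT; A -> j; B -> b; C -> BB; T -> b | BC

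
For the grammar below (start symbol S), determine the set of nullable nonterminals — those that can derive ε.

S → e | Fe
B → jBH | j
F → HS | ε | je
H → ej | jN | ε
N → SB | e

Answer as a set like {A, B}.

Directly nullable (have an ε-rule): {F, H}.
Not nullable: B, N, S — each has a terminal in every rule's right-hand side or depends on a non-nullable symbol.

{F, H}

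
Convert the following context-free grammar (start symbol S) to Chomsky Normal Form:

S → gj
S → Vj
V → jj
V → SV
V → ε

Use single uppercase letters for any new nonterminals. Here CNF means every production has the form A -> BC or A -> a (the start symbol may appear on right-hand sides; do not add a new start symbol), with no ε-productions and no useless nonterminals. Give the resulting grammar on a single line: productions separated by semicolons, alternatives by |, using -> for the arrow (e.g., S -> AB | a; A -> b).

Nullable: {V}; after ε-elimination: S -> j | Vj | gj; V -> S | SV | jj.
After unit-elimination: S -> j | Vj | gj; V -> j | SV | Vj | gj | jj.
TERM: introduce B -> g, A -> j and substitute in every rule of length ≥2.

S -> j | BA | VA; A -> j; B -> g; V -> j | AA | BA | SV | VA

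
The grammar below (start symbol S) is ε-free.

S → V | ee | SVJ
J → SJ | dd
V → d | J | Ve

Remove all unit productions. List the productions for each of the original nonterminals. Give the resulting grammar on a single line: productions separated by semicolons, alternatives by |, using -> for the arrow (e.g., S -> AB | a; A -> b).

S -> d | SJ | Ve | dd | ee | SVJ; J -> SJ | dd; V -> d | SJ | Ve | dd

Unit productions: S->V, V->J.
Unit pairs (A ⇒* B via units): (S,J), (S,V), (V,J).
S: inherits non-unit rules of {J, S, V} → SJ | SVJ | Ve | d | dd | ee.
J: inherits non-unit rules of {J} → SJ | dd.
V: inherits non-unit rules of {J, V} → SJ | Ve | d | dd.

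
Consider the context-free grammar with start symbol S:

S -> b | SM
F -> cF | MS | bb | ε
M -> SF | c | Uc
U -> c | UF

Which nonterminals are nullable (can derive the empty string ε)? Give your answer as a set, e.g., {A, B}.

Directly nullable (have an ε-rule): {F}.
Not nullable: M, S, U — each has a terminal in every rule's right-hand side or depends on a non-nullable symbol.

{F}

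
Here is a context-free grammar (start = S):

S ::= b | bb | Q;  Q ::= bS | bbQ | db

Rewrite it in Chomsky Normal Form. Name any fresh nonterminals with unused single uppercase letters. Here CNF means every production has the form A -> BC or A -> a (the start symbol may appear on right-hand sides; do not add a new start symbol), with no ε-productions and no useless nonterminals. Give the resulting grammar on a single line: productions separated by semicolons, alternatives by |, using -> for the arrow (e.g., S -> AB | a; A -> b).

S -> b | AA | AD | AS | BA; A -> b; B -> d; C -> AQ; D -> AQ; Q -> AC | AS | BA

No ε-productions.
After unit-elimination: S -> b | bS | bb | db | bbQ; Q -> bS | db | bbQ.
TERM: introduce A -> b, B -> d and substitute in every rule of length ≥2.
BIN: Q -> AAQ becomes Q -> AC, C -> AQ; S -> AAQ becomes S -> AD, D -> AQ.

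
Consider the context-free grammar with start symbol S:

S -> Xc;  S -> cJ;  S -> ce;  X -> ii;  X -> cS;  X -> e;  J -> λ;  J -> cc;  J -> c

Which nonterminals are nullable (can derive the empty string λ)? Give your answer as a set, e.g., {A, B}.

Directly nullable (have an ε-rule): {J}.
Not nullable: S, X — each has a terminal in every rule's right-hand side or depends on a non-nullable symbol.

{J}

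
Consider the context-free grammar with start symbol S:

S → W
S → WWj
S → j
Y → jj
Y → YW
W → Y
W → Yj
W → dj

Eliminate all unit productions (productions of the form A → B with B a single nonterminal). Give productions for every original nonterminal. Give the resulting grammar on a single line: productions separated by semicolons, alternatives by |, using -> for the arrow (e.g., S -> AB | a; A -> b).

Unit productions: S->W, W->Y.
Unit pairs (A ⇒* B via units): (S,W), (S,Y), (W,Y).
S: inherits non-unit rules of {S, W, Y} → WWj | YW | Yj | dj | j | jj.
W: inherits non-unit rules of {W, Y} → YW | Yj | dj | jj.
Y: inherits non-unit rules of {Y} → YW | jj.

S -> j | YW | Yj | dj | jj | WWj; W -> YW | Yj | dj | jj; Y -> YW | jj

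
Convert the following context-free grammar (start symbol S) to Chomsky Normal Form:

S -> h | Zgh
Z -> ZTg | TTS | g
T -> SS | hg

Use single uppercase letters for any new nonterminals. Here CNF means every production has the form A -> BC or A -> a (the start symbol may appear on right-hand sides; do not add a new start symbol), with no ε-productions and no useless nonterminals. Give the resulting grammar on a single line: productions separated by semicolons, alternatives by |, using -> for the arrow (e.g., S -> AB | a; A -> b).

No ε-productions.
No unit productions to eliminate.
TERM: introduce A -> g, B -> h and substitute in every rule of length ≥2.
BIN: S -> ZAB becomes S -> ZC, C -> AB; Z -> TTS becomes Z -> TD, D -> TS; Z -> ZTA becomes Z -> ZE, E -> TA.

S -> h | ZC; A -> g; B -> h; C -> AB; D -> TS; E -> TA; T -> BA | SS; Z -> g | TD | ZE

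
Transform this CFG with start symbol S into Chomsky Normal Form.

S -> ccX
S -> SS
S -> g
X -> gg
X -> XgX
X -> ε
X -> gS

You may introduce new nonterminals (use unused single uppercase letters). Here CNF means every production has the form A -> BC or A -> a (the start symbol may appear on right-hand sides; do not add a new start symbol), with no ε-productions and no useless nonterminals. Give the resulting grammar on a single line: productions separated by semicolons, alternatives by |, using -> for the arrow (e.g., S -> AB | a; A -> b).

Nullable: {X}; after ε-elimination: S -> g | SS | cc | ccX; X -> g | Xg | gS | gX | gg | XgX.
No unit productions to eliminate.
TERM: introduce A -> c, B -> g and substitute in every rule of length ≥2.
BIN: S -> AAX becomes S -> AC, C -> AX; X -> XBX becomes X -> XD, D -> BX.

S -> g | AA | AC | SS; A -> c; B -> g; C -> AX; D -> BX; X -> g | BB | BS | BX | XB | XD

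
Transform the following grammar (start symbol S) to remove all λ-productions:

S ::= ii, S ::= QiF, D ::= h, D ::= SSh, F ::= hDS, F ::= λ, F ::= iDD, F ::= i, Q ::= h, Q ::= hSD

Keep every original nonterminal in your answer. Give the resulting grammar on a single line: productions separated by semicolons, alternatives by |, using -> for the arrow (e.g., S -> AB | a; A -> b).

Nullable set: {F}.
S -> QiF: F nullable, giving Qi | QiF.
Drop F -> λ.
Unchanged (no nullable symbols): S -> ii; D -> SSh; D -> h; F -> hDS; F -> i; F -> iDD; Q -> h; Q -> hSD.

S -> Qi | ii | QiF; D -> h | SSh; F -> i | hDS | iDD; Q -> h | hSD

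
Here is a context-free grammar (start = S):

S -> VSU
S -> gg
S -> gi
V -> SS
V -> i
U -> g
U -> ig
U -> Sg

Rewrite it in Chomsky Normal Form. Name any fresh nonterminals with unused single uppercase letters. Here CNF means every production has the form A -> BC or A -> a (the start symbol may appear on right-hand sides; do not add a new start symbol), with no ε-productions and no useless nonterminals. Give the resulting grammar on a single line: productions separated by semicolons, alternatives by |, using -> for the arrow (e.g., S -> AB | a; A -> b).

S -> AA | AB | VC; A -> g; B -> i; C -> SU; U -> g | BA | SA; V -> i | SS

No ε-productions.
No unit productions to eliminate.
TERM: introduce A -> g, B -> i and substitute in every rule of length ≥2.
BIN: S -> VSU becomes S -> VC, C -> SU.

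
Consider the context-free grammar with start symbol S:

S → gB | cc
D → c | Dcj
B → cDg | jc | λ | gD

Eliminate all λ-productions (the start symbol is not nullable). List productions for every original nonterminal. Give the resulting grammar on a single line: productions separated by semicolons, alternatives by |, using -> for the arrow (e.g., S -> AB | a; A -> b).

Nullable set: {B}.
S -> gB: B nullable, giving g | gB.
Drop B -> λ.
Unchanged (no nullable symbols): S -> cc; B -> cDg; B -> gD; B -> jc; D -> Dcj; D -> c.

S -> g | cc | gB; B -> gD | jc | cDg; D -> c | Dcj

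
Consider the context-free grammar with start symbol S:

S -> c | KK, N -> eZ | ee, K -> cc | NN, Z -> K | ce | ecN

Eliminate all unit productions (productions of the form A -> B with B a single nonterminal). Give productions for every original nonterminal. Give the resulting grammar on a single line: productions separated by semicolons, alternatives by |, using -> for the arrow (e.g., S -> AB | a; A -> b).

Unit productions: Z->K.
Unit pairs (A ⇒* B via units): (Z,K).
S: inherits non-unit rules of {S} → KK | c.
K: inherits non-unit rules of {K} → NN | cc.
N: inherits non-unit rules of {N} → eZ | ee.
Z: inherits non-unit rules of {K, Z} → NN | cc | ce | ecN.

S -> c | KK; K -> NN | cc; N -> eZ | ee; Z -> NN | cc | ce | ecN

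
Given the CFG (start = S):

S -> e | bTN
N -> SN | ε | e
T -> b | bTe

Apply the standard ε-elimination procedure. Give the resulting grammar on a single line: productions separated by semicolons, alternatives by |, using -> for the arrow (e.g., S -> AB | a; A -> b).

Nullable set: {N}.
S -> bTN: N nullable, giving bT | bTN.
Drop N -> ε.
N -> SN: N nullable, giving S | SN.
Unchanged (no nullable symbols): S -> e; N -> e; T -> b; T -> bTe.

S -> e | bT | bTN; N -> S | e | SN; T -> b | bTe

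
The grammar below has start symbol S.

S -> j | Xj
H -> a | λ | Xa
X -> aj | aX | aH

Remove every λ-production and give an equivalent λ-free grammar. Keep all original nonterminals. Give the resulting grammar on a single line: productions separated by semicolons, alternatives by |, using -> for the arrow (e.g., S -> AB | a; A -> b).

S -> j | Xj; H -> a | Xa; X -> a | aH | aX | aj

Nullable set: {H}.
Drop H -> λ.
X -> aH: H nullable, giving a | aH.
Unchanged (no nullable symbols): S -> Xj; S -> j; H -> Xa; H -> a; X -> aX; X -> aj.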